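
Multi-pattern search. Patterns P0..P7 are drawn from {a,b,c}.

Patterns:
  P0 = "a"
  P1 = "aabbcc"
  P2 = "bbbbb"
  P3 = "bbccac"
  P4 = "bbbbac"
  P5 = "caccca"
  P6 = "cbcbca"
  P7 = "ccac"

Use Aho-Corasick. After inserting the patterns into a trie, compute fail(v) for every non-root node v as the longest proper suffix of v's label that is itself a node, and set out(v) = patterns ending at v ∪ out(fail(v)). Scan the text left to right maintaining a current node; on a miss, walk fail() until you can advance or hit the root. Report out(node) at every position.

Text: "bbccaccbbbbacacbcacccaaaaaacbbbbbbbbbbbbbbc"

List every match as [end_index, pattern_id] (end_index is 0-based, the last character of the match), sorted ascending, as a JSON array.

Build:
Trie nodes:
  n0 'ε': a→1 b→7 c→18
  n1 'a': a→2  ←P0
  n2 'aa': b→3
  n3 'aab': b→4
  n4 'aabb': c→5
  n5 'aabbc': c→6
  n6 'aabbcc': ·  ←P1
  n7 'b': b→8
  n8 'bb': b→9 c→12
  n9 'bbb': b→10
  n10 'bbbb': a→16 b→11
  n11 'bbbbb': ·  ←P2
  n12 'bbc': c→13
  n13 'bbcc': a→14
  n14 'bbcca': c→15
  n15 'bbccac': ·  ←P3
  n16 'bbbba': c→17
  n17 'bbbbac': ·  ←P4
  n18 'c': a→19 b→24 c→29
  n19 'ca': c→20
  n20 'cac': c→21
  n21 'cacc': c→22
  n22 'caccc': a→23
  n23 'caccca': ·  ←P5
  n24 'cb': c→25
  n25 'cbc': b→26
  n26 'cbcb': c→27
  n27 'cbcbc': a→28
  n28 'cbcbca': ·  ←P6
  n29 'cc': a→30
  n30 'cca': c→31
  n31 'ccac': ·  ←P7

Failure links (BFS by depth):
  fail(1) 'a': from fail(0)=0 chase 'a': 0 ⇒ 0;  out={0}∪out(0)={0}
  fail(7) 'b': from fail(0)=0 chase 'b': 0 ⇒ 0;  out=∅∪out(0)=∅
  fail(18) 'c': from fail(0)=0 chase 'c': 0 ⇒ 0;  out=∅∪out(0)=∅
  fail(2) 'aa': from fail(1)=0 chase 'a': 0 ⇒ 1;  out=∅∪out(1)={0}
  fail(8) 'bb': from fail(7)=0 chase 'b': 0 ⇒ 7;  out=∅∪out(7)=∅
  fail(19) 'ca': from fail(18)=0 chase 'a': 0 ⇒ 1;  out=∅∪out(1)={0}
  fail(24) 'cb': from fail(18)=0 chase 'b': 0 ⇒ 7;  out=∅∪out(7)=∅
  fail(29) 'cc': from fail(18)=0 chase 'c': 0 ⇒ 18;  out=∅∪out(18)=∅
  fail(3) 'aab': from fail(2)=1 chase 'b': 1→0 ⇒ 7;  out=∅∪out(7)=∅
  fail(9) 'bbb': from fail(8)=7 chase 'b': 7 ⇒ 8;  out=∅∪out(8)=∅
  fail(12) 'bbc': from fail(8)=7 chase 'c': 7→0 ⇒ 18;  out=∅∪out(18)=∅
  fail(20) 'cac': from fail(19)=1 chase 'c': 1→0 ⇒ 18;  out=∅∪out(18)=∅
  fail(25) 'cbc': from fail(24)=7 chase 'c': 7→0 ⇒ 18;  out=∅∪out(18)=∅
  fail(30) 'cca': from fail(29)=18 chase 'a': 18 ⇒ 19;  out=∅∪out(19)={0}
  fail(4) 'aabb': from fail(3)=7 chase 'b': 7 ⇒ 8;  out=∅∪out(8)=∅
  fail(10) 'bbbb': from fail(9)=8 chase 'b': 8 ⇒ 9;  out=∅∪out(9)=∅
  fail(13) 'bbcc': from fail(12)=18 chase 'c': 18 ⇒ 29;  out=∅∪out(29)=∅
  fail(21) 'cacc': from fail(20)=18 chase 'c': 18 ⇒ 29;  out=∅∪out(29)=∅
  fail(26) 'cbcb': from fail(25)=18 chase 'b': 18 ⇒ 24;  out=∅∪out(24)=∅
  fail(31) 'ccac': from fail(30)=19 chase 'c': 19 ⇒ 20;  out={7}∪out(20)={7}
  fail(5) 'aabbc': from fail(4)=8 chase 'c': 8 ⇒ 12;  out=∅∪out(12)=∅
  fail(11) 'bbbbb': from fail(10)=9 chase 'b': 9 ⇒ 10;  out={2}∪out(10)={2}
  fail(14) 'bbcca': from fail(13)=29 chase 'a': 29 ⇒ 30;  out=∅∪out(30)={0}
  fail(16) 'bbbba': from fail(10)=9 chase 'a': 9→8→7→0 ⇒ 1;  out=∅∪out(1)={0}
  fail(22) 'caccc': from fail(21)=29 chase 'c': 29→18 ⇒ 29;  out=∅∪out(29)=∅
  fail(27) 'cbcbc': from fail(26)=24 chase 'c': 24 ⇒ 25;  out=∅∪out(25)=∅
  fail(6) 'aabbcc': from fail(5)=12 chase 'c': 12 ⇒ 13;  out={1}∪out(13)={1}
  fail(15) 'bbccac': from fail(14)=30 chase 'c': 30 ⇒ 31;  out={3}∪out(31)={3,7}
  fail(17) 'bbbbac': from fail(16)=1 chase 'c': 1→0 ⇒ 18;  out={4}∪out(18)={4}
  fail(23) 'caccca': from fail(22)=29 chase 'a': 29 ⇒ 30;  out={5}∪out(30)={0,5}
  fail(28) 'cbcbca': from fail(27)=25 chase 'a': 25→18 ⇒ 19;  out={6}∪out(19)={0,6}

Scan:
i=0 'b': node 0→7
i=1 'b': node 7→8
i=2 'c': node 8→12
i=3 'c': node 12→13
i=4 'a': node 13→14  → match P0@[4:4]
i=5 'c': node 14→15  → match P3@[0:5],P7@[2:5]
i=6 'c': node 15→21 (via fail)
i=7 'b': node 21→24 (via fail)
i=8 'b': node 24→8 (via fail)
i=9 'b': node 8→9
i=10 'b': node 9→10
i=11 'a': node 10→16  → match P0@[11:11]
i=12 'c': node 16→17  → match P4@[7:12]
i=13 'a': node 17→19 (via fail)  → match P0@[13:13]
i=14 'c': node 19→20
i=15 'b': node 20→24 (via fail)
i=16 'c': node 24→25
i=17 'a': node 25→19 (via fail)  → match P0@[17:17]
i=18 'c': node 19→20
i=19 'c': node 20→21
i=20 'c': node 21→22
i=21 'a': node 22→23  → match P0@[21:21],P5@[16:21]
i=22 'a': node 23→2 (via fail)  → match P0@[22:22]
i=23 'a': node 2→2 (via fail)  → match P0@[23:23]
i=24 'a': node 2→2 (via fail)  → match P0@[24:24]
i=25 'a': node 2→2 (via fail)  → match P0@[25:25]
i=26 'a': node 2→2 (via fail)  → match P0@[26:26]
i=27 'c': node 2→18 (via fail)
i=28 'b': node 18→24
i=29 'b': node 24→8 (via fail)
i=30 'b': node 8→9
i=31 'b': node 9→10
i=32 'b': node 10→11  → match P2@[28:32]
i=33 'b': node 11→11 (via fail)  → match P2@[29:33]
i=34 'b': node 11→11 (via fail)  → match P2@[30:34]
i=35 'b': node 11→11 (via fail)  → match P2@[31:35]
i=36 'b': node 11→11 (via fail)  → match P2@[32:36]
i=37 'b': node 11→11 (via fail)  → match P2@[33:37]
i=38 'b': node 11→11 (via fail)  → match P2@[34:38]
i=39 'b': node 11→11 (via fail)  → match P2@[35:39]
i=40 'b': node 11→11 (via fail)  → match P2@[36:40]
i=41 'b': node 11→11 (via fail)  → match P2@[37:41]
i=42 'c': node 11→12 (via fail)

All matches (sorted): [[4,0],[5,3],[5,7],[11,0],[12,4],[13,0],[17,0],[21,0],[21,5],[22,0],[23,0],[24,0],[25,0],[26,0],[32,2],[33,2],[34,2],[35,2],[36,2],[37,2],[38,2],[39,2],[40,2],[41,2]]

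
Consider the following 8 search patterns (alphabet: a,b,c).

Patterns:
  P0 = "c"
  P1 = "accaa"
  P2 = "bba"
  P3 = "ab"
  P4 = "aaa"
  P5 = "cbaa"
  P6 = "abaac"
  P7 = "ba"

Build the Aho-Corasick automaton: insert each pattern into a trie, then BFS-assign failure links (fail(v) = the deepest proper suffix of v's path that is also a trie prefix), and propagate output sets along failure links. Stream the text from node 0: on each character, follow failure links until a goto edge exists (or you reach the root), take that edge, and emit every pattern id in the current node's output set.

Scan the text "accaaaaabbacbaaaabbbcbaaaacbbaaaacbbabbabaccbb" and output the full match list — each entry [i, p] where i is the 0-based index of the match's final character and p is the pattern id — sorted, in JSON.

Build:
Trie (insert patterns):
  n0 'ε': a→2 b→7 c→1
  n1 'c': b→13  ←P0
  n2 'a': a→11 b→10 c→3
  n3 'ac': c→4
  n4 'acc': a→5
  n5 'acca': a→6
  n6 'accaa': ·  ←P1
  n7 'b': a→19 b→8
  n8 'bb': a→9
  n9 'bba': ·  ←P2
  n10 'ab': a→16  ←P3
  n11 'aa': a→12
  n12 'aaa': ·  ←P4
  n13 'cb': a→14
  n14 'cba': a→15
  n15 'cbaa': ·  ←P5
  n16 'aba': a→17
  n17 'abaa': c→18
  n18 'abaac': ·  ←P6
  n19 'ba': ·  ←P7

BFS fail/out derivation:
  fail(1) 'c': from fail(0)=0 chase 'c': 0 ⇒ 0;  out={0}∪out(0)={0}
  fail(2) 'a': from fail(0)=0 chase 'a': 0 ⇒ 0;  out=∅∪out(0)=∅
  fail(7) 'b': from fail(0)=0 chase 'b': 0 ⇒ 0;  out=∅∪out(0)=∅
  fail(3) 'ac': from fail(2)=0 chase 'c': 0 ⇒ 1;  out=∅∪out(1)={0}
  fail(8) 'bb': from fail(7)=0 chase 'b': 0 ⇒ 7;  out=∅∪out(7)=∅
  fail(10) 'ab': from fail(2)=0 chase 'b': 0 ⇒ 7;  out={3}∪out(7)={3}
  fail(11) 'aa': from fail(2)=0 chase 'a': 0 ⇒ 2;  out=∅∪out(2)=∅
  fail(13) 'cb': from fail(1)=0 chase 'b': 0 ⇒ 7;  out=∅∪out(7)=∅
  fail(19) 'ba': from fail(7)=0 chase 'a': 0 ⇒ 2;  out={7}∪out(2)={7}
  fail(4) 'acc': from fail(3)=1 chase 'c': 1→0 ⇒ 1;  out=∅∪out(1)={0}
  fail(9) 'bba': from fail(8)=7 chase 'a': 7 ⇒ 19;  out={2}∪out(19)={2,7}
  fail(12) 'aaa': from fail(11)=2 chase 'a': 2 ⇒ 11;  out={4}∪out(11)={4}
  fail(14) 'cba': from fail(13)=7 chase 'a': 7 ⇒ 19;  out=∅∪out(19)={7}
  fail(16) 'aba': from fail(10)=7 chase 'a': 7 ⇒ 19;  out=∅∪out(19)={7}
  fail(5) 'acca': from fail(4)=1 chase 'a': 1→0 ⇒ 2;  out=∅∪out(2)=∅
  fail(15) 'cbaa': from fail(14)=19 chase 'a': 19→2 ⇒ 11;  out={5}∪out(11)={5}
  fail(17) 'abaa': from fail(16)=19 chase 'a': 19→2 ⇒ 11;  out=∅∪out(11)=∅
  fail(6) 'accaa': from fail(5)=2 chase 'a': 2 ⇒ 11;  out={1}∪out(11)={1}
  fail(18) 'abaac': from fail(17)=11 chase 'c': 11→2 ⇒ 3;  out={6}∪out(3)={0,6}

Text stream:
pos 0 'a': at 2
pos 1 'c': at 3  emit P0@[1:1]
pos 2 'c': at 4  emit P0@[2:2]
pos 3 'a': at 5
pos 4 'a': at 6  emit P1@[0:4]
pos 5 'a': at 12 (fail-walked)  emit P4@[3:5]
pos 6 'a': at 12 (fail-walked)  emit P4@[4:6]
pos 7 'a': at 12 (fail-walked)  emit P4@[5:7]
pos 8 'b': at 10 (fail-walked)  emit P3@[7:8]
pos 9 'b': at 8 (fail-walked)
pos 10 'a': at 9  emit P2@[8:10],P7@[9:10]
pos 11 'c': at 3 (fail-walked)  emit P0@[11:11]
pos 12 'b': at 13 (fail-walked)
pos 13 'a': at 14  emit P7@[12:13]
pos 14 'a': at 15  emit P5@[11:14]
pos 15 'a': at 12 (fail-walked)  emit P4@[13:15]
pos 16 'a': at 12 (fail-walked)  emit P4@[14:16]
pos 17 'b': at 10 (fail-walked)  emit P3@[16:17]
pos 18 'b': at 8 (fail-walked)
pos 19 'b': at 8 (fail-walked)
pos 20 'c': at 1 (fail-walked)  emit P0@[20:20]
pos 21 'b': at 13
pos 22 'a': at 14  emit P7@[21:22]
pos 23 'a': at 15  emit P5@[20:23]
pos 24 'a': at 12 (fail-walked)  emit P4@[22:24]
pos 25 'a': at 12 (fail-walked)  emit P4@[23:25]
pos 26 'c': at 3 (fail-walked)  emit P0@[26:26]
pos 27 'b': at 13 (fail-walked)
pos 28 'b': at 8 (fail-walked)
pos 29 'a': at 9  emit P2@[27:29],P7@[28:29]
pos 30 'a': at 11 (fail-walked)
pos 31 'a': at 12  emit P4@[29:31]
pos 32 'a': at 12 (fail-walked)  emit P4@[30:32]
pos 33 'c': at 3 (fail-walked)  emit P0@[33:33]
pos 34 'b': at 13 (fail-walked)
pos 35 'b': at 8 (fail-walked)
pos 36 'a': at 9  emit P2@[34:36],P7@[35:36]
pos 37 'b': at 10 (fail-walked)  emit P3@[36:37]
pos 38 'b': at 8 (fail-walked)
pos 39 'a': at 9  emit P2@[37:39],P7@[38:39]
pos 40 'b': at 10 (fail-walked)  emit P3@[39:40]
pos 41 'a': at 16  emit P7@[40:41]
pos 42 'c': at 3 (fail-walked)  emit P0@[42:42]
pos 43 'c': at 4  emit P0@[43:43]
pos 44 'b': at 13 (fail-walked)
pos 45 'b': at 8 (fail-walked)

All matches (sorted): [[1,0],[2,0],[4,1],[5,4],[6,4],[7,4],[8,3],[10,2],[10,7],[11,0],[13,7],[14,5],[15,4],[16,4],[17,3],[20,0],[22,7],[23,5],[24,4],[25,4],[26,0],[29,2],[29,7],[31,4],[32,4],[33,0],[36,2],[36,7],[37,3],[39,2],[39,7],[40,3],[41,7],[42,0],[43,0]]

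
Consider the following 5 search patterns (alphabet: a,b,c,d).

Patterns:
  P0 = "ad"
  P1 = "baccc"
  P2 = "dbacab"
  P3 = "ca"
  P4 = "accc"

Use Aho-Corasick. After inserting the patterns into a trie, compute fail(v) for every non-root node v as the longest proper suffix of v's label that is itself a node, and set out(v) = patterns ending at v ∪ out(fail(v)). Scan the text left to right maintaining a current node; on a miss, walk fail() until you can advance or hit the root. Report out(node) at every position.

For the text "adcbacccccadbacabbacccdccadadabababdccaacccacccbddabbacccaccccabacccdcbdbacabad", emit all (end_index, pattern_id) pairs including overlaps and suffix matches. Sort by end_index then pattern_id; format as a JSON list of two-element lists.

Build:
Trie nodes:
  n0 'ε': a→1 b→3 c→14 d→8
  n1 'a': c→16 d→2
  n2 'ad': ·  ←P0
  n3 'b': a→4
  n4 'ba': c→5
  n5 'bac': c→6
  n6 'bacc': c→7
  n7 'baccc': ·  ←P1
  n8 'd': b→9
  n9 'db': a→10
  n10 'dba': c→11
  n11 'dbac': a→12
  n12 'dbaca': b→13
  n13 'dbacab': ·  ←P2
  n14 'c': a→15
  n15 'ca': ·  ←P3
  n16 'ac': c→17
  n17 'acc': c→18
  n18 'accc': ·  ←P4

Failure links (BFS by depth):
  fail(1) 'a': from fail(0)=0 chase 'a': 0 ⇒ 0;  out=∅∪out(0)=∅
  fail(3) 'b': from fail(0)=0 chase 'b': 0 ⇒ 0;  out=∅∪out(0)=∅
  fail(8) 'd': from fail(0)=0 chase 'd': 0 ⇒ 0;  out=∅∪out(0)=∅
  fail(14) 'c': from fail(0)=0 chase 'c': 0 ⇒ 0;  out=∅∪out(0)=∅
  fail(2) 'ad': from fail(1)=0 chase 'd': 0 ⇒ 8;  out={0}∪out(8)={0}
  fail(4) 'ba': from fail(3)=0 chase 'a': 0 ⇒ 1;  out=∅∪out(1)=∅
  fail(9) 'db': from fail(8)=0 chase 'b': 0 ⇒ 3;  out=∅∪out(3)=∅
  fail(15) 'ca': from fail(14)=0 chase 'a': 0 ⇒ 1;  out={3}∪out(1)={3}
  fail(16) 'ac': from fail(1)=0 chase 'c': 0 ⇒ 14;  out=∅∪out(14)=∅
  fail(5) 'bac': from fail(4)=1 chase 'c': 1 ⇒ 16;  out=∅∪out(16)=∅
  fail(10) 'dba': from fail(9)=3 chase 'a': 3 ⇒ 4;  out=∅∪out(4)=∅
  fail(17) 'acc': from fail(16)=14 chase 'c': 14→0 ⇒ 14;  out=∅∪out(14)=∅
  fail(6) 'bacc': from fail(5)=16 chase 'c': 16 ⇒ 17;  out=∅∪out(17)=∅
  fail(11) 'dbac': from fail(10)=4 chase 'c': 4 ⇒ 5;  out=∅∪out(5)=∅
  fail(18) 'accc': from fail(17)=14 chase 'c': 14→0 ⇒ 14;  out={4}∪out(14)={4}
  fail(7) 'baccc': from fail(6)=17 chase 'c': 17 ⇒ 18;  out={1}∪out(18)={1,4}
  fail(12) 'dbaca': from fail(11)=5 chase 'a': 5→16→14 ⇒ 15;  out=∅∪out(15)={3}
  fail(13) 'dbacab': from fail(12)=15 chase 'b': 15→1→0 ⇒ 3;  out={2}∪out(3)={2}

Scan:
i=0 'a': node 0→1
i=1 'd': node 1→2  → match P0@[0:1]
i=2 'c': node 2→14 (via fail)
i=3 'b': node 14→3 (via fail)
i=4 'a': node 3→4
i=5 'c': node 4→5
i=6 'c': node 5→6
i=7 'c': node 6→7  → match P1@[3:7],P4@[4:7]
i=8 'c': node 7→14 (via fail)
i=9 'c': node 14→14 (via fail)
i=10 'a': node 14→15  → match P3@[9:10]
i=11 'd': node 15→2 (via fail)  → match P0@[10:11]
i=12 'b': node 2→9 (via fail)
i=13 'a': node 9→10
i=14 'c': node 10→11
i=15 'a': node 11→12  → match P3@[14:15]
i=16 'b': node 12→13  → match P2@[11:16]
i=17 'b': node 13→3 (via fail)
i=18 'a': node 3→4
i=19 'c': node 4→5
i=20 'c': node 5→6
i=21 'c': node 6→7  → match P1@[17:21],P4@[18:21]
i=22 'd': node 7→8 (via fail)
i=23 'c': node 8→14 (via fail)
i=24 'c': node 14→14 (via fail)
i=25 'a': node 14→15  → match P3@[24:25]
i=26 'd': node 15→2 (via fail)  → match P0@[25:26]
i=27 'a': node 2→1 (via fail)
i=28 'd': node 1→2  → match P0@[27:28]
i=29 'a': node 2→1 (via fail)
i=30 'b': node 1→3 (via fail)
i=31 'a': node 3→4
i=32 'b': node 4→3 (via fail)
i=33 'a': node 3→4
i=34 'b': node 4→3 (via fail)
i=35 'd': node 3→8 (via fail)
i=36 'c': node 8→14 (via fail)
i=37 'c': node 14→14 (via fail)
i=38 'a': node 14→15  → match P3@[37:38]
i=39 'a': node 15→1 (via fail)
i=40 'c': node 1→16
i=41 'c': node 16→17
i=42 'c': node 17→18  → match P4@[39:42]
i=43 'a': node 18→15 (via fail)  → match P3@[42:43]
i=44 'c': node 15→16 (via fail)
i=45 'c': node 16→17
i=46 'c': node 17→18  → match P4@[43:46]
i=47 'b': node 18→3 (via fail)
i=48 'd': node 3→8 (via fail)
i=49 'd': node 8→8 (via fail)
i=50 'a': node 8→1 (via fail)
i=51 'b': node 1→3 (via fail)
i=52 'b': node 3→3 (via fail)
i=53 'a': node 3→4
i=54 'c': node 4→5
i=55 'c': node 5→6
i=56 'c': node 6→7  → match P1@[52:56],P4@[53:56]
i=57 'a': node 7→15 (via fail)  → match P3@[56:57]
i=58 'c': node 15→16 (via fail)
i=59 'c': node 16→17
i=60 'c': node 17→18  → match P4@[57:60]
i=61 'c': node 18→14 (via fail)
i=62 'a': node 14→15  → match P3@[61:62]
i=63 'b': node 15→3 (via fail)
i=64 'a': node 3→4
i=65 'c': node 4→5
i=66 'c': node 5→6
i=67 'c': node 6→7  → match P1@[63:67],P4@[64:67]
i=68 'd': node 7→8 (via fail)
i=69 'c': node 8→14 (via fail)
i=70 'b': node 14→3 (via fail)
i=71 'd': node 3→8 (via fail)
i=72 'b': node 8→9
i=73 'a': node 9→10
i=74 'c': node 10→11
i=75 'a': node 11→12  → match P3@[74:75]
i=76 'b': node 12→13  → match P2@[71:76]
i=77 'a': node 13→4 (via fail)
i=78 'd': node 4→2 (via fail)  → match P0@[77:78]

All matches (sorted): [[1,0],[7,1],[7,4],[10,3],[11,0],[15,3],[16,2],[21,1],[21,4],[25,3],[26,0],[28,0],[38,3],[42,4],[43,3],[46,4],[56,1],[56,4],[57,3],[60,4],[62,3],[67,1],[67,4],[75,3],[76,2],[78,0]]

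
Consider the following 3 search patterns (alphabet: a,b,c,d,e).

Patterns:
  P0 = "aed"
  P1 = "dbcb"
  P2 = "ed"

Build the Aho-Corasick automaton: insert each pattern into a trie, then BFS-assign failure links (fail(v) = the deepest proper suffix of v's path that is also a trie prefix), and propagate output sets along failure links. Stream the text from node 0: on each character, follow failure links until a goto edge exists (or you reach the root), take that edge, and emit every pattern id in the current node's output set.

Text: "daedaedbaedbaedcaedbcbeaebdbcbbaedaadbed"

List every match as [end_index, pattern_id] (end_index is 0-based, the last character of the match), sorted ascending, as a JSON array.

Build:
Trie nodes:
  n0 'ε': a→1 d→4 e→8
  n1 'a': e→2
  n2 'ae': d→3
  n3 'aed': ·  [P0 ends]
  n4 'd': b→5
  n5 'db': c→6
  n6 'dbc': b→7
  n7 'dbcb': ·  [P1 ends]
  n8 'e': d→9
  n9 'ed': ·  [P2 ends]

BFS fail/out derivation:
  fail(1) 'a': from fail(0)=0 chase 'a': 0 ⇒ 0;  out=∅∪out(0)=∅
  fail(4) 'd': from fail(0)=0 chase 'd': 0 ⇒ 0;  out=∅∪out(0)=∅
  fail(8) 'e': from fail(0)=0 chase 'e': 0 ⇒ 0;  out=∅∪out(0)=∅
  fail(2) 'ae': from fail(1)=0 chase 'e': 0 ⇒ 8;  out=∅∪out(8)=∅
  fail(5) 'db': from fail(4)=0 chase 'b': 0 ⇒ 0;  out=∅∪out(0)=∅
  fail(9) 'ed': from fail(8)=0 chase 'd': 0 ⇒ 4;  out={2}∪out(4)={2}
  fail(3) 'aed': from fail(2)=8 chase 'd': 8 ⇒ 9;  out={0}∪out(9)={0,2}
  fail(6) 'dbc': from fail(5)=0 chase 'c': 0 ⇒ 0;  out=∅∪out(0)=∅
  fail(7) 'dbcb': from fail(6)=0 chase 'b': 0 ⇒ 0;  out={1}∪out(0)={1}

Text stream:
i=0 'd': node 0→4
i=1 'a': node 4→1 (via fail)
i=2 'e': node 1→2
i=3 'd': node 2→3  emit P0@[1:3],P2@[2:3]
i=4 'a': node 3→1 (via fail)
i=5 'e': node 1→2
i=6 'd': node 2→3  emit P0@[4:6],P2@[5:6]
i=7 'b': node 3→5 (via fail)
i=8 'a': node 5→1 (via fail)
i=9 'e': node 1→2
i=10 'd': node 2→3  emit P0@[8:10],P2@[9:10]
i=11 'b': node 3→5 (via fail)
i=12 'a': node 5→1 (via fail)
i=13 'e': node 1→2
i=14 'd': node 2→3  emit P0@[12:14],P2@[13:14]
i=15 'c': node 3→0 (via fail)
i=16 'a': node 0→1
i=17 'e': node 1→2
i=18 'd': node 2→3  emit P0@[16:18],P2@[17:18]
i=19 'b': node 3→5 (via fail)
i=20 'c': node 5→6
i=21 'b': node 6→7  emit P1@[18:21]
i=22 'e': node 7→8 (via fail)
i=23 'a': node 8→1 (via fail)
i=24 'e': node 1→2
i=25 'b': node 2→0 (via fail)
i=26 'd': node 0→4
i=27 'b': node 4→5
i=28 'c': node 5→6
i=29 'b': node 6→7  emit P1@[26:29]
i=30 'b': node 7→0 (via fail)
i=31 'a': node 0→1
i=32 'e': node 1→2
i=33 'd': node 2→3  emit P0@[31:33],P2@[32:33]
i=34 'a': node 3→1 (via fail)
i=35 'a': node 1→1 (via fail)
i=36 'd': node 1→4 (via fail)
i=37 'b': node 4→5
i=38 'e': node 5→8 (via fail)
i=39 'd': node 8→9  emit P2@[38:39]

All matches (sorted): [[3,0],[3,2],[6,0],[6,2],[10,0],[10,2],[14,0],[14,2],[18,0],[18,2],[21,1],[29,1],[33,0],[33,2],[39,2]]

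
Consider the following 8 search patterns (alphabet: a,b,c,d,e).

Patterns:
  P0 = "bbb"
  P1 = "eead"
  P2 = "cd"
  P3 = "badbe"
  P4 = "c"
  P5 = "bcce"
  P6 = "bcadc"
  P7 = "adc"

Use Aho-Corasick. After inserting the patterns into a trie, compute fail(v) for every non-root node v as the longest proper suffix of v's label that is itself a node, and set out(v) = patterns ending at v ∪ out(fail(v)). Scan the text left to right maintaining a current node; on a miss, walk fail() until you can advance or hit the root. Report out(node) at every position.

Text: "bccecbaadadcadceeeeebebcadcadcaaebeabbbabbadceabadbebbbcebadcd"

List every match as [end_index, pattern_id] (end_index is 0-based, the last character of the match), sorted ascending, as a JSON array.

Construct AC machine:
Trie (insert patterns):
  0='ε' goto a→20 b→1 c→8 e→4
  1='b' goto a→10 b→2 c→14
  2='bb' goto b→3
  3='bbb' goto ·  [P0 ends]
  4='e' goto e→5
  5='ee' goto a→6
  6='eea' goto d→7
  7='eead' goto ·  [P1 ends]
  8='c' goto d→9  [P4 ends]
  9='cd' goto ·  [P2 ends]
  10='ba' goto d→11
  11='bad' goto b→12
  12='badb' goto e→13
  13='badbe' goto ·  [P3 ends]
  14='bc' goto a→17 c→15
  15='bcc' goto e→16
  16='bcce' goto ·  [P5 ends]
  17='bca' goto d→18
  18='bcad' goto c→19
  19='bcadc' goto ·  [P6 ends]
  20='a' goto d→21
  21='ad' goto c→22
  22='adc' goto ·  [P7 ends]

Failure links (BFS by depth):
  n1('b'): parent n0 fail=0; on 'b' 0 → fail=0;  out ∅∪∅=∅
  n4('e'): parent n0 fail=0; on 'e' 0 → fail=0;  out ∅∪∅=∅
  n8('c'): parent n0 fail=0; on 'c' 0 → fail=0;  out {4}∪∅={4}
  n20('a'): parent n0 fail=0; on 'a' 0 → fail=0;  out ∅∪∅=∅
  n2('bb'): parent n1 fail=0; on 'b' 0 → fail=1;  out ∅∪∅=∅
  n5('ee'): parent n4 fail=0; on 'e' 0 → fail=4;  out ∅∪∅=∅
  n9('cd'): parent n8 fail=0; on 'd' 0 → fail=0;  out {2}∪∅={2}
  n10('ba'): parent n1 fail=0; on 'a' 0 → fail=20;  out ∅∪∅=∅
  n14('bc'): parent n1 fail=0; on 'c' 0 → fail=8;  out ∅∪{4}={4}
  n21('ad'): parent n20 fail=0; on 'd' 0 → fail=0;  out ∅∪∅=∅
  n3('bbb'): parent n2 fail=1; on 'b' 1 → fail=2;  out {0}∪∅={0}
  n6('eea'): parent n5 fail=4; on 'a' 4→0 → fail=20;  out ∅∪∅=∅
  n11('bad'): parent n10 fail=20; on 'd' 20 → fail=21;  out ∅∪∅=∅
  n15('bcc'): parent n14 fail=8; on 'c' 8→0 → fail=8;  out ∅∪{4}={4}
  n17('bca'): parent n14 fail=8; on 'a' 8→0 → fail=20;  out ∅∪∅=∅
  n22('adc'): parent n21 fail=0; on 'c' 0 → fail=8;  out {7}∪{4}={4,7}
  n7('eead'): parent n6 fail=20; on 'd' 20 → fail=21;  out {1}∪∅={1}
  n12('badb'): parent n11 fail=21; on 'b' 21→0 → fail=1;  out ∅∪∅=∅
  n16('bcce'): parent n15 fail=8; on 'e' 8→0 → fail=4;  out {5}∪∅={5}
  n18('bcad'): parent n17 fail=20; on 'd' 20 → fail=21;  out ∅∪∅=∅
  n13('badbe'): parent n12 fail=1; on 'e' 1→0 → fail=4;  out {3}∪∅={3}
  n19('bcadc'): parent n18 fail=21; on 'c' 21 → fail=22;  out {6}∪{4,7}={4,6,7}

Run:
[0] read 'b'  n0⇒n1
[1] read 'c'  n1⇒n14  emit P4@[1:1]
[2] read 'c'  n14⇒n15  emit P4@[2:2]
[3] read 'e'  n15⇒n16  emit P5@[0:3]
[4] read 'c'  n16⇒n8 (fail-walked)  emit P4@[4:4]
[5] read 'b'  n8⇒n1 (fail-walked)
[6] read 'a'  n1⇒n10
[7] read 'a'  n10⇒n20 (fail-walked)
[8] read 'd'  n20⇒n21
[9] read 'a'  n21⇒n20 (fail-walked)
[10] read 'd'  n20⇒n21
[11] read 'c'  n21⇒n22  emit P4@[11:11],P7@[9:11]
[12] read 'a'  n22⇒n20 (fail-walked)
[13] read 'd'  n20⇒n21
[14] read 'c'  n21⇒n22  emit P4@[14:14],P7@[12:14]
[15] read 'e'  n22⇒n4 (fail-walked)
[16] read 'e'  n4⇒n5
[17] read 'e'  n5⇒n5 (fail-walked)
[18] read 'e'  n5⇒n5 (fail-walked)
[19] read 'e'  n5⇒n5 (fail-walked)
[20] read 'b'  n5⇒n1 (fail-walked)
[21] read 'e'  n1⇒n4 (fail-walked)
[22] read 'b'  n4⇒n1 (fail-walked)
[23] read 'c'  n1⇒n14  emit P4@[23:23]
[24] read 'a'  n14⇒n17
[25] read 'd'  n17⇒n18
[26] read 'c'  n18⇒n19  emit P4@[26:26],P6@[22:26],P7@[24:26]
[27] read 'a'  n19⇒n20 (fail-walked)
[28] read 'd'  n20⇒n21
[29] read 'c'  n21⇒n22  emit P4@[29:29],P7@[27:29]
[30] read 'a'  n22⇒n20 (fail-walked)
[31] read 'a'  n20⇒n20 (fail-walked)
[32] read 'e'  n20⇒n4 (fail-walked)
[33] read 'b'  n4⇒n1 (fail-walked)
[34] read 'e'  n1⇒n4 (fail-walked)
[35] read 'a'  n4⇒n20 (fail-walked)
[36] read 'b'  n20⇒n1 (fail-walked)
[37] read 'b'  n1⇒n2
[38] read 'b'  n2⇒n3  emit P0@[36:38]
[39] read 'a'  n3⇒n10 (fail-walked)
[40] read 'b'  n10⇒n1 (fail-walked)
[41] read 'b'  n1⇒n2
[42] read 'a'  n2⇒n10 (fail-walked)
[43] read 'd'  n10⇒n11
[44] read 'c'  n11⇒n22 (fail-walked)  emit P4@[44:44],P7@[42:44]
[45] read 'e'  n22⇒n4 (fail-walked)
[46] read 'a'  n4⇒n20 (fail-walked)
[47] read 'b'  n20⇒n1 (fail-walked)
[48] read 'a'  n1⇒n10
[49] read 'd'  n10⇒n11
[50] read 'b'  n11⇒n12
[51] read 'e'  n12⇒n13  emit P3@[47:51]
[52] read 'b'  n13⇒n1 (fail-walked)
[53] read 'b'  n1⇒n2
[54] read 'b'  n2⇒n3  emit P0@[52:54]
[55] read 'c'  n3⇒n14 (fail-walked)  emit P4@[55:55]
[56] read 'e'  n14⇒n4 (fail-walked)
[57] read 'b'  n4⇒n1 (fail-walked)
[58] read 'a'  n1⇒n10
[59] read 'd'  n10⇒n11
[60] read 'c'  n11⇒n22 (fail-walked)  emit P4@[60:60],P7@[58:60]
[61] read 'd'  n22⇒n9 (fail-walked)  emit P2@[60:61]

Matches: [[1,4],[2,4],[3,5],[4,4],[11,4],[11,7],[14,4],[14,7],[23,4],[26,4],[26,6],[26,7],[29,4],[29,7],[38,0],[44,4],[44,7],[51,3],[54,0],[55,4],[60,4],[60,7],[61,2]]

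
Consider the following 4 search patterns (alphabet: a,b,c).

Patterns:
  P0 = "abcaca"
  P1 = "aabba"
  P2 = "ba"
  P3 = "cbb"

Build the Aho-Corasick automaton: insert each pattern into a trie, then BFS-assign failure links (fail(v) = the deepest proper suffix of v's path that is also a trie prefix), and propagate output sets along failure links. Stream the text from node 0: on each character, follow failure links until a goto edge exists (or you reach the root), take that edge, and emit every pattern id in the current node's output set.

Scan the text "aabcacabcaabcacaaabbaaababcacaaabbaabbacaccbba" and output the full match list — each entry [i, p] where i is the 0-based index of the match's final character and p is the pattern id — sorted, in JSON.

Build:
Trie nodes:
  n0 'ε': a→1 b→11 c→13
  n1 'a': a→7 b→2
  n2 'ab': c→3
  n3 'abc': a→4
  n4 'abca': c→5
  n5 'abcac': a→6
  n6 'abcaca': ·  [P0 ends]
  n7 'aa': b→8
  n8 'aab': b→9
  n9 'aabb': a→10
  n10 'aabba': ·  [P1 ends]
  n11 'b': a→12
  n12 'ba': ·  [P2 ends]
  n13 'c': b→14
  n14 'cb': b→15
  n15 'cbb': ·  [P3 ends]

Failure links (BFS by depth):
  n1('a'): parent n0 fail=0; on 'a' 0 → fail=0;  out ∅∪∅=∅
  n11('b'): parent n0 fail=0; on 'b' 0 → fail=0;  out ∅∪∅=∅
  n13('c'): parent n0 fail=0; on 'c' 0 → fail=0;  out ∅∪∅=∅
  n2('ab'): parent n1 fail=0; on 'b' 0 → fail=11;  out ∅∪∅=∅
  n7('aa'): parent n1 fail=0; on 'a' 0 → fail=1;  out ∅∪∅=∅
  n12('ba'): parent n11 fail=0; on 'a' 0 → fail=1;  out {2}∪∅={2}
  n14('cb'): parent n13 fail=0; on 'b' 0 → fail=11;  out ∅∪∅=∅
  n3('abc'): parent n2 fail=11; on 'c' 11→0 → fail=13;  out ∅∪∅=∅
  n8('aab'): parent n7 fail=1; on 'b' 1 → fail=2;  out ∅∪∅=∅
  n15('cbb'): parent n14 fail=11; on 'b' 11→0 → fail=11;  out {3}∪∅={3}
  n4('abca'): parent n3 fail=13; on 'a' 13→0 → fail=1;  out ∅∪∅=∅
  n9('aabb'): parent n8 fail=2; on 'b' 2→11→0 → fail=11;  out ∅∪∅=∅
  n5('abcac'): parent n4 fail=1; on 'c' 1→0 → fail=13;  out ∅∪∅=∅
  n10('aabba'): parent n9 fail=11; on 'a' 11 → fail=12;  out {1}∪{2}={1,2}
  n6('abcaca'): parent n5 fail=13; on 'a' 13→0 → fail=1;  out {0}∪∅={0}

Text stream:
[0] read 'a'  n0⇒n1
[1] read 'a'  n1⇒n7
[2] read 'b'  n7⇒n8
[3] read 'c'  n8⇒n3 (fail-walked)
[4] read 'a'  n3⇒n4
[5] read 'c'  n4⇒n5
[6] read 'a'  n5⇒n6  ** P0@[1:6]
[7] read 'b'  n6⇒n2 (fail-walked)
[8] read 'c'  n2⇒n3
[9] read 'a'  n3⇒n4
[10] read 'a'  n4⇒n7 (fail-walked)
[11] read 'b'  n7⇒n8
[12] read 'c'  n8⇒n3 (fail-walked)
[13] read 'a'  n3⇒n4
[14] read 'c'  n4⇒n5
[15] read 'a'  n5⇒n6  ** P0@[10:15]
[16] read 'a'  n6⇒n7 (fail-walked)
[17] read 'a'  n7⇒n7 (fail-walked)
[18] read 'b'  n7⇒n8
[19] read 'b'  n8⇒n9
[20] read 'a'  n9⇒n10  ** P1@[16:20],P2@[19:20]
[21] read 'a'  n10⇒n7 (fail-walked)
[22] read 'a'  n7⇒n7 (fail-walked)
[23] read 'b'  n7⇒n8
[24] read 'a'  n8⇒n12 (fail-walked)  ** P2@[23:24]
[25] read 'b'  n12⇒n2 (fail-walked)
[26] read 'c'  n2⇒n3
[27] read 'a'  n3⇒n4
[28] read 'c'  n4⇒n5
[29] read 'a'  n5⇒n6  ** P0@[24:29]
[30] read 'a'  n6⇒n7 (fail-walked)
[31] read 'a'  n7⇒n7 (fail-walked)
[32] read 'b'  n7⇒n8
[33] read 'b'  n8⇒n9
[34] read 'a'  n9⇒n10  ** P1@[30:34],P2@[33:34]
[35] read 'a'  n10⇒n7 (fail-walked)
[36] read 'b'  n7⇒n8
[37] read 'b'  n8⇒n9
[38] read 'a'  n9⇒n10  ** P1@[34:38],P2@[37:38]
[39] read 'c'  n10⇒n13 (fail-walked)
[40] read 'a'  n13⇒n1 (fail-walked)
[41] read 'c'  n1⇒n13 (fail-walked)
[42] read 'c'  n13⇒n13 (fail-walked)
[43] read 'b'  n13⇒n14
[44] read 'b'  n14⇒n15  ** P3@[42:44]
[45] read 'a'  n15⇒n12 (fail-walked)  ** P2@[44:45]

All matches (sorted): [[6,0],[15,0],[20,1],[20,2],[24,2],[29,0],[34,1],[34,2],[38,1],[38,2],[44,3],[45,2]]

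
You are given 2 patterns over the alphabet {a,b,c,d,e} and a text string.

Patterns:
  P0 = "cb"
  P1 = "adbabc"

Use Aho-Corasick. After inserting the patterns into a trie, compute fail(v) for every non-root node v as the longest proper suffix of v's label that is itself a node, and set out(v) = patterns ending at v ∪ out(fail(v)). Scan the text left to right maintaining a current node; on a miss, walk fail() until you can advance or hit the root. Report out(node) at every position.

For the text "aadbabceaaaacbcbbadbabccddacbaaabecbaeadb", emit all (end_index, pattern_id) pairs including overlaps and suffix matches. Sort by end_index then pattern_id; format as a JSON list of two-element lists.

Construct AC machine:
Trie nodes:
  0='ε' goto a→3 c→1
  1='c' goto b→2
  2='cb' goto ·  [P0 ends]
  3='a' goto d→4
  4='ad' goto b→5
  5='adb' goto a→6
  6='adba' goto b→7
  7='adbab' goto c→8
  8='adbabc' goto ·  [P1 ends]

Failure links (BFS by depth):
  n1('c'): parent n0 fail=0; on 'c' 0 → fail=0;  out ∅∪∅=∅
  n3('a'): parent n0 fail=0; on 'a' 0 → fail=0;  out ∅∪∅=∅
  n2('cb'): parent n1 fail=0; on 'b' 0 → fail=0;  out {0}∪∅={0}
  n4('ad'): parent n3 fail=0; on 'd' 0 → fail=0;  out ∅∪∅=∅
  n5('adb'): parent n4 fail=0; on 'b' 0 → fail=0;  out ∅∪∅=∅
  n6('adba'): parent n5 fail=0; on 'a' 0 → fail=3;  out ∅∪∅=∅
  n7('adbab'): parent n6 fail=3; on 'b' 3→0 → fail=0;  out ∅∪∅=∅
  n8('adbabc'): parent n7 fail=0; on 'c' 0 → fail=1;  out {1}∪∅={1}

Scan:
pos 0 'a': at 3
pos 1 'a': at 3 ·f
pos 2 'd': at 4
pos 3 'b': at 5
pos 4 'a': at 6
pos 5 'b': at 7
pos 6 'c': at 8  → match P1@[1:6]
pos 7 'e': at 0 ·f
pos 8 'a': at 3
pos 9 'a': at 3 ·f
pos 10 'a': at 3 ·f
pos 11 'a': at 3 ·f
pos 12 'c': at 1 ·f
pos 13 'b': at 2  → match P0@[12:13]
pos 14 'c': at 1 ·f
pos 15 'b': at 2  → match P0@[14:15]
pos 16 'b': at 0 ·f
pos 17 'a': at 3
pos 18 'd': at 4
pos 19 'b': at 5
pos 20 'a': at 6
pos 21 'b': at 7
pos 22 'c': at 8  → match P1@[17:22]
pos 23 'c': at 1 ·f
pos 24 'd': at 0 ·f
pos 25 'd': at 0
pos 26 'a': at 3
pos 27 'c': at 1 ·f
pos 28 'b': at 2  → match P0@[27:28]
pos 29 'a': at 3 ·f
pos 30 'a': at 3 ·f
pos 31 'a': at 3 ·f
pos 32 'b': at 0 ·f
pos 33 'e': at 0
pos 34 'c': at 1
pos 35 'b': at 2  → match P0@[34:35]
pos 36 'a': at 3 ·f
pos 37 'e': at 0 ·f
pos 38 'a': at 3
pos 39 'd': at 4
pos 40 'b': at 5

Result: [[6,1],[13,0],[15,0],[22,1],[28,0],[35,0]]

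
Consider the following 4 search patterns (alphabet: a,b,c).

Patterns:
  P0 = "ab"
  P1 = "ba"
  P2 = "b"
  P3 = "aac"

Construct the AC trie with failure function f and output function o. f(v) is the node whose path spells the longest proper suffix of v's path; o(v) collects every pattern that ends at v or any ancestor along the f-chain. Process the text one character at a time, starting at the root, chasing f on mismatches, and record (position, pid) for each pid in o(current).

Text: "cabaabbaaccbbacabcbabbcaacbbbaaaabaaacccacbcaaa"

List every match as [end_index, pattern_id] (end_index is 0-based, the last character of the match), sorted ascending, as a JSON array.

Build:
Trie (insert patterns):
  0='ε' goto a→1 b→3
  1='a' goto a→5 b→2
  2='ab' goto ·  [P0 ends]
  3='b' goto a→4  [P2 ends]
  4='ba' goto ·  [P1 ends]
  5='aa' goto c→6
  6='aac' goto ·  [P3 ends]

BFS fail/out derivation:
  n1('a'): parent n0 fail=0; on 'a' 0 → fail=0;  out ∅∪∅=∅
  n3('b'): parent n0 fail=0; on 'b' 0 → fail=0;  out {2}∪∅={2}
  n2('ab'): parent n1 fail=0; on 'b' 0 → fail=3;  out {0}∪{2}={0,2}
  n4('ba'): parent n3 fail=0; on 'a' 0 → fail=1;  out {1}∪∅={1}
  n5('aa'): parent n1 fail=0; on 'a' 0 → fail=1;  out ∅∪∅=∅
  n6('aac'): parent n5 fail=1; on 'c' 1→0 → fail=0;  out {3}∪∅={3}

Run:
i=0 'c': node 0→0
i=1 'a': node 0→1
i=2 'b': node 1→2  emit P0@[1:2],P2@[2:2]
i=3 'a': node 2→4 (fail-walked)  emit P1@[2:3]
i=4 'a': node 4→5 (fail-walked)
i=5 'b': node 5→2 (fail-walked)  emit P0@[4:5],P2@[5:5]
i=6 'b': node 2→3 (fail-walked)  emit P2@[6:6]
i=7 'a': node 3→4  emit P1@[6:7]
i=8 'a': node 4→5 (fail-walked)
i=9 'c': node 5→6  emit P3@[7:9]
i=10 'c': node 6→0 (fail-walked)
i=11 'b': node 0→3  emit P2@[11:11]
i=12 'b': node 3→3 (fail-walked)  emit P2@[12:12]
i=13 'a': node 3→4  emit P1@[12:13]
i=14 'c': node 4→0 (fail-walked)
i=15 'a': node 0→1
i=16 'b': node 1→2  emit P0@[15:16],P2@[16:16]
i=17 'c': node 2→0 (fail-walked)
i=18 'b': node 0→3  emit P2@[18:18]
i=19 'a': node 3→4  emit P1@[18:19]
i=20 'b': node 4→2 (fail-walked)  emit P0@[19:20],P2@[20:20]
i=21 'b': node 2→3 (fail-walked)  emit P2@[21:21]
i=22 'c': node 3→0 (fail-walked)
i=23 'a': node 0→1
i=24 'a': node 1→5
i=25 'c': node 5→6  emit P3@[23:25]
i=26 'b': node 6→3 (fail-walked)  emit P2@[26:26]
i=27 'b': node 3→3 (fail-walked)  emit P2@[27:27]
i=28 'b': node 3→3 (fail-walked)  emit P2@[28:28]
i=29 'a': node 3→4  emit P1@[28:29]
i=30 'a': node 4→5 (fail-walked)
i=31 'a': node 5→5 (fail-walked)
i=32 'a': node 5→5 (fail-walked)
i=33 'b': node 5→2 (fail-walked)  emit P0@[32:33],P2@[33:33]
i=34 'a': node 2→4 (fail-walked)  emit P1@[33:34]
i=35 'a': node 4→5 (fail-walked)
i=36 'a': node 5→5 (fail-walked)
i=37 'c': node 5→6  emit P3@[35:37]
i=38 'c': node 6→0 (fail-walked)
i=39 'c': node 0→0
i=40 'a': node 0→1
i=41 'c': node 1→0 (fail-walked)
i=42 'b': node 0→3  emit P2@[42:42]
i=43 'c': node 3→0 (fail-walked)
i=44 'a': node 0→1
i=45 'a': node 1→5
i=46 'a': node 5→5 (fail-walked)

All matches (sorted): [[2,0],[2,2],[3,1],[5,0],[5,2],[6,2],[7,1],[9,3],[11,2],[12,2],[13,1],[16,0],[16,2],[18,2],[19,1],[20,0],[20,2],[21,2],[25,3],[26,2],[27,2],[28,2],[29,1],[33,0],[33,2],[34,1],[37,3],[42,2]]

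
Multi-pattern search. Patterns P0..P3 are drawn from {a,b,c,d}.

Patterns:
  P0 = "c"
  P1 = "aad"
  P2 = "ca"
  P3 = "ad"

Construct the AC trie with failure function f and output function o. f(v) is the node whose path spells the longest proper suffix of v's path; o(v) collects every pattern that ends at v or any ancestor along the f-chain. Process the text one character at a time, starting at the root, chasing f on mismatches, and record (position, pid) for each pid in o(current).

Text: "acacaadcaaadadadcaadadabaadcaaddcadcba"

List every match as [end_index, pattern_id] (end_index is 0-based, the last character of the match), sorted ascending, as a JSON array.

Construct AC machine:
Trie nodes:
  n0 'ε': a→2 c→1
  n1 'c': a→5  ←P0
  n2 'a': a→3 d→6
  n3 'aa': d→4
  n4 'aad': ·  ←P1
  n5 'ca': ·  ←P2
  n6 'ad': ·  ←P3

BFS fail/out derivation:
  n1('c'): parent n0 fail=0; on 'c' 0 → fail=0;  out {0}∪∅={0}
  n2('a'): parent n0 fail=0; on 'a' 0 → fail=0;  out ∅∪∅=∅
  n3('aa'): parent n2 fail=0; on 'a' 0 → fail=2;  out ∅∪∅=∅
  n5('ca'): parent n1 fail=0; on 'a' 0 → fail=2;  out {2}∪∅={2}
  n6('ad'): parent n2 fail=0; on 'd' 0 → fail=0;  out {3}∪∅={3}
  n4('aad'): parent n3 fail=2; on 'd' 2 → fail=6;  out {1}∪{3}={1,3}

Scan:
[0] read 'a'  n0⇒n2
[1] read 'c'  n2⇒n1 ·f  → match P0@[1:1]
[2] read 'a'  n1⇒n5  → match P2@[1:2]
[3] read 'c'  n5⇒n1 ·f  → match P0@[3:3]
[4] read 'a'  n1⇒n5  → match P2@[3:4]
[5] read 'a'  n5⇒n3 ·f
[6] read 'd'  n3⇒n4  → match P1@[4:6],P3@[5:6]
[7] read 'c'  n4⇒n1 ·f  → match P0@[7:7]
[8] read 'a'  n1⇒n5  → match P2@[7:8]
[9] read 'a'  n5⇒n3 ·f
[10] read 'a'  n3⇒n3 ·f
[11] read 'd'  n3⇒n4  → match P1@[9:11],P3@[10:11]
[12] read 'a'  n4⇒n2 ·f
[13] read 'd'  n2⇒n6  → match P3@[12:13]
[14] read 'a'  n6⇒n2 ·f
[15] read 'd'  n2⇒n6  → match P3@[14:15]
[16] read 'c'  n6⇒n1 ·f  → match P0@[16:16]
[17] read 'a'  n1⇒n5  → match P2@[16:17]
[18] read 'a'  n5⇒n3 ·f
[19] read 'd'  n3⇒n4  → match P1@[17:19],P3@[18:19]
[20] read 'a'  n4⇒n2 ·f
[21] read 'd'  n2⇒n6  → match P3@[20:21]
[22] read 'a'  n6⇒n2 ·f
[23] read 'b'  n2⇒n0 ·f
[24] read 'a'  n0⇒n2
[25] read 'a'  n2⇒n3
[26] read 'd'  n3⇒n4  → match P1@[24:26],P3@[25:26]
[27] read 'c'  n4⇒n1 ·f  → match P0@[27:27]
[28] read 'a'  n1⇒n5  → match P2@[27:28]
[29] read 'a'  n5⇒n3 ·f
[30] read 'd'  n3⇒n4  → match P1@[28:30],P3@[29:30]
[31] read 'd'  n4⇒n0 ·f
[32] read 'c'  n0⇒n1  → match P0@[32:32]
[33] read 'a'  n1⇒n5  → match P2@[32:33]
[34] read 'd'  n5⇒n6 ·f  → match P3@[33:34]
[35] read 'c'  n6⇒n1 ·f  → match P0@[35:35]
[36] read 'b'  n1⇒n0 ·f
[37] read 'a'  n0⇒n2

Matches: [[1,0],[2,2],[3,0],[4,2],[6,1],[6,3],[7,0],[8,2],[11,1],[11,3],[13,3],[15,3],[16,0],[17,2],[19,1],[19,3],[21,3],[26,1],[26,3],[27,0],[28,2],[30,1],[30,3],[32,0],[33,2],[34,3],[35,0]]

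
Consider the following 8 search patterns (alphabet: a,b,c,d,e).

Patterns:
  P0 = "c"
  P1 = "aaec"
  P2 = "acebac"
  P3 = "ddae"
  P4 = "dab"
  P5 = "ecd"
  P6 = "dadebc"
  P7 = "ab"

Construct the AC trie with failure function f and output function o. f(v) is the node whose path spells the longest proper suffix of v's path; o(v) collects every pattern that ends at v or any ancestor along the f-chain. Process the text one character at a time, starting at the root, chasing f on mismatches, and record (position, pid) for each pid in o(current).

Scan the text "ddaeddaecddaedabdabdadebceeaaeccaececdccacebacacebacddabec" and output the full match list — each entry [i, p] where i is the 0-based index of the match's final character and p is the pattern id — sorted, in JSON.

Build automaton:
Trie nodes:
  n0 'ε': a→2 c→1 d→11 e→17
  n1 'c': ·  ←P0
  n2 'a': a→3 b→24 c→6
  n3 'aa': e→4
  n4 'aae': c→5
  n5 'aaec': ·  ←P1
  n6 'ac': e→7
  n7 'ace': b→8
  n8 'aceb': a→9
  n9 'aceba': c→10
  n10 'acebac': ·  ←P2
  n11 'd': a→15 d→12
  n12 'dd': a→13
  n13 'dda': e→14
  n14 'ddae': ·  ←P3
  n15 'da': b→16 d→20
  n16 'dab': ·  ←P4
  n17 'e': c→18
  n18 'ec': d→19
  n19 'ecd': ·  ←P5
  n20 'dad': e→21
  n21 'dade': b→22
  n22 'dadeb': c→23
  n23 'dadebc': ·  ←P6
  n24 'ab': ·  ←P7

Failure links (BFS by depth):
  n1('c'): parent n0 fail=0; on 'c' 0 → fail=0;  out {0}∪∅={0}
  n2('a'): parent n0 fail=0; on 'a' 0 → fail=0;  out ∅∪∅=∅
  n11('d'): parent n0 fail=0; on 'd' 0 → fail=0;  out ∅∪∅=∅
  n17('e'): parent n0 fail=0; on 'e' 0 → fail=0;  out ∅∪∅=∅
  n3('aa'): parent n2 fail=0; on 'a' 0 → fail=2;  out ∅∪∅=∅
  n6('ac'): parent n2 fail=0; on 'c' 0 → fail=1;  out ∅∪{0}={0}
  n12('dd'): parent n11 fail=0; on 'd' 0 → fail=11;  out ∅∪∅=∅
  n15('da'): parent n11 fail=0; on 'a' 0 → fail=2;  out ∅∪∅=∅
  n18('ec'): parent n17 fail=0; on 'c' 0 → fail=1;  out ∅∪{0}={0}
  n24('ab'): parent n2 fail=0; on 'b' 0 → fail=0;  out {7}∪∅={7}
  n4('aae'): parent n3 fail=2; on 'e' 2→0 → fail=17;  out ∅∪∅=∅
  n7('ace'): parent n6 fail=1; on 'e' 1→0 → fail=17;  out ∅∪∅=∅
  n13('dda'): parent n12 fail=11; on 'a' 11 → fail=15;  out ∅∪∅=∅
  n16('dab'): parent n15 fail=2; on 'b' 2 → fail=24;  out {4}∪{7}={4,7}
  n19('ecd'): parent n18 fail=1; on 'd' 1→0 → fail=11;  out {5}∪∅={5}
  n20('dad'): parent n15 fail=2; on 'd' 2→0 → fail=11;  out ∅∪∅=∅
  n5('aaec'): parent n4 fail=17; on 'c' 17 → fail=18;  out {1}∪{0}={0,1}
  n8('aceb'): parent n7 fail=17; on 'b' 17→0 → fail=0;  out ∅∪∅=∅
  n14('ddae'): parent n13 fail=15; on 'e' 15→2→0 → fail=17;  out {3}∪∅={3}
  n21('dade'): parent n20 fail=11; on 'e' 11→0 → fail=17;  out ∅∪∅=∅
  n9('aceba'): parent n8 fail=0; on 'a' 0 → fail=2;  out ∅∪∅=∅
  n22('dadeb'): parent n21 fail=17; on 'b' 17→0 → fail=0;  out ∅∪∅=∅
  n10('acebac'): parent n9 fail=2; on 'c' 2 → fail=6;  out {2}∪{0}={0,2}
  n23('dadebc'): parent n22 fail=0; on 'c' 0 → fail=1;  out {6}∪{0}={0,6}

Run:
i=0 'd': node 0→11
i=1 'd': node 11→12
i=2 'a': node 12→13
i=3 'e': node 13→14  ** P3@[0:3]
i=4 'd': node 14→11 ·f
i=5 'd': node 11→12
i=6 'a': node 12→13
i=7 'e': node 13→14  ** P3@[4:7]
i=8 'c': node 14→18 ·f  ** P0@[8:8]
i=9 'd': node 18→19  ** P5@[7:9]
i=10 'd': node 19→12 ·f
i=11 'a': node 12→13
i=12 'e': node 13→14  ** P3@[9:12]
i=13 'd': node 14→11 ·f
i=14 'a': node 11→15
i=15 'b': node 15→16  ** P4@[13:15],P7@[14:15]
i=16 'd': node 16→11 ·f
i=17 'a': node 11→15
i=18 'b': node 15→16  ** P4@[16:18],P7@[17:18]
i=19 'd': node 16→11 ·f
i=20 'a': node 11→15
i=21 'd': node 15→20
i=22 'e': node 20→21
i=23 'b': node 21→22
i=24 'c': node 22→23  ** P0@[24:24],P6@[19:24]
i=25 'e': node 23→17 ·f
i=26 'e': node 17→17 ·f
i=27 'a': node 17→2 ·f
i=28 'a': node 2→3
i=29 'e': node 3→4
i=30 'c': node 4→5  ** P0@[30:30],P1@[27:30]
i=31 'c': node 5→1 ·f  ** P0@[31:31]
i=32 'a': node 1→2 ·f
i=33 'e': node 2→17 ·f
i=34 'c': node 17→18  ** P0@[34:34]
i=35 'e': node 18→17 ·f
i=36 'c': node 17→18  ** P0@[36:36]
i=37 'd': node 18→19  ** P5@[35:37]
i=38 'c': node 19→1 ·f  ** P0@[38:38]
i=39 'c': node 1→1 ·f  ** P0@[39:39]
i=40 'a': node 1→2 ·f
i=41 'c': node 2→6  ** P0@[41:41]
i=42 'e': node 6→7
i=43 'b': node 7→8
i=44 'a': node 8→9
i=45 'c': node 9→10  ** P0@[45:45],P2@[40:45]
i=46 'a': node 10→2 ·f
i=47 'c': node 2→6  ** P0@[47:47]
i=48 'e': node 6→7
i=49 'b': node 7→8
i=50 'a': node 8→9
i=51 'c': node 9→10  ** P0@[51:51],P2@[46:51]
i=52 'd': node 10→11 ·f
i=53 'd': node 11→12
i=54 'a': node 12→13
i=55 'b': node 13→16 ·f  ** P4@[53:55],P7@[54:55]
i=56 'e': node 16→17 ·f
i=57 'c': node 17→18  ** P0@[57:57]

Result: [[3,3],[7,3],[8,0],[9,5],[12,3],[15,4],[15,7],[18,4],[18,7],[24,0],[24,6],[30,0],[30,1],[31,0],[34,0],[36,0],[37,5],[38,0],[39,0],[41,0],[45,0],[45,2],[47,0],[51,0],[51,2],[55,4],[55,7],[57,0]]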